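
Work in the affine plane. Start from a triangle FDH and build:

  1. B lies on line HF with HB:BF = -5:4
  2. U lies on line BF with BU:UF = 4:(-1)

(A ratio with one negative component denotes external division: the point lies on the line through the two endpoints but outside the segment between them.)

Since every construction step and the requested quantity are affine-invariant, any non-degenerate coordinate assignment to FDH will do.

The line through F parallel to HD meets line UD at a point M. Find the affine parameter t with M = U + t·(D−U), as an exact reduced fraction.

t = 4

Work in coordinates with F = (0, 0), D = (1, 0), H = (0, 1).
1. B lies on line HF with HB:BF = -5:4 ⇒ B = (0, -4)
2. U lies on line BF with BU:UF = 4:(-1) ⇒ U = (0, 4/3)
through F parallel to HD: direction (1, -1); meets UD at M = (4, -4)
M = U + t·(D−U) with t = 4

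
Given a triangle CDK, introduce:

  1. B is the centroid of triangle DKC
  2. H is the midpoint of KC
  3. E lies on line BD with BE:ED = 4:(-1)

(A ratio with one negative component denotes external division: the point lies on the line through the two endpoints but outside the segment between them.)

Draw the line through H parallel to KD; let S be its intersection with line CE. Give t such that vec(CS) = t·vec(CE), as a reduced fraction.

t = 9/20

Assign C = (0, 0), D = (1, 0), K = (0, 1) — the answer is frame-independent, so this choice is without loss of generality.
1. B is the centroid of triangle DKC ⇒ B = (1/3, 1/3)
2. H is the midpoint of KC ⇒ H = (0, 1/2)
3. E lies on line BD with BE:ED = 4:(-1) ⇒ E = (11/9, -1/9)
through H parallel to KD: direction (1, -1); meets CE at S = (11/20, -1/20)
S = C + t·(E−C) with t = 9/20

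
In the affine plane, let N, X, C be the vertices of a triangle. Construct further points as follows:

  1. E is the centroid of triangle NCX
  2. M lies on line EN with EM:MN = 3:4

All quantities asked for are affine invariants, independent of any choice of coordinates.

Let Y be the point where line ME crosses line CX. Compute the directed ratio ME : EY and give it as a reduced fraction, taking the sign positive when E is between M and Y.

ME:EY = 6/7

Assign N = (0, 0), X = (1, 0), C = (0, 1) — the answer is frame-independent, so this choice is without loss of generality.
1. E is the centroid of triangle NCX ⇒ E = (1/3, 1/3)
2. M lies on line EN with EM:MN = 3:4 ⇒ M = (4/21, 4/21)
line ME meets CX at Y = (1/2, 1/2)
E = M + t·(Y−M) with t = 6/13, so ME:EY = 6/13:7/13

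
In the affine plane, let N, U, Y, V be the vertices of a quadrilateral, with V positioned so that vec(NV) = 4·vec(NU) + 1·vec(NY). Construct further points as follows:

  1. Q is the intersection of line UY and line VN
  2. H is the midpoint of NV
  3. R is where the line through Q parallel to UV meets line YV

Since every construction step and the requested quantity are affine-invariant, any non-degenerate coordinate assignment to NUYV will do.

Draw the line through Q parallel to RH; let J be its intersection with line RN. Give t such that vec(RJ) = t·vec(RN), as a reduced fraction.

Work in coordinates with N = (0, 0), U = (1, 0), Y = (0, 1), V = (4, 1).
1. Q is the intersection of line UY and line VN ⇒ Q = (4/5, 1/5)
2. H is the midpoint of NV ⇒ H = (2, 1/2)
3. R is where the line through Q parallel to UV meets line YV ⇒ R = (16/5, 1)
through Q parallel to RH: direction (-6/5, -1/2); meets RN at J = (32/25, 2/5)
J = R + t·(N−R) with t = 3/5

t = 3/5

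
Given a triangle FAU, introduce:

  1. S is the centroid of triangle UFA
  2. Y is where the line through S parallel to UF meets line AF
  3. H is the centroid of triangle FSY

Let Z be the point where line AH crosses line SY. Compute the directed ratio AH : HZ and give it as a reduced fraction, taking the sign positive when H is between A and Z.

Set F = (0, 0), A = (1, 0), U = (0, 1); any affine frame gives the same invariant.
1. S is the centroid of triangle UFA ⇒ S = (1/3, 1/3)
2. Y is where the line through S parallel to UF meets line AF ⇒ Y = (1/3, 0)
3. H is the centroid of triangle FSY ⇒ H = (2/9, 1/9)
line AH meets SY at Z = (1/3, 2/21)
H = A + t·(Z−A) with t = 7/6, so AH:HZ = 7/6:-1/6

AH:HZ = -7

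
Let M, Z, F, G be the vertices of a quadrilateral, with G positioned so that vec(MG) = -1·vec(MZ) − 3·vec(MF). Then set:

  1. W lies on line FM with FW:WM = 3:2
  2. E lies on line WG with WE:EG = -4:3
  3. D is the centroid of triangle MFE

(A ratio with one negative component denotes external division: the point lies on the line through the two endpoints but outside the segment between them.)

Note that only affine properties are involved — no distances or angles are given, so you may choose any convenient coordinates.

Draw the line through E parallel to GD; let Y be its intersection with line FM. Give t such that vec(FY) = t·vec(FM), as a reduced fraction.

Choose coordinates M = (0, 0), Z = (1, 0), F = (0, 1), G = (-1, -3).
1. W lies on line FM with FW:WM = 3:2 ⇒ W = (0, 2/5)
2. E lies on line WG with WE:EG = -4:3 ⇒ E = (-4, -66/5)
3. D is the centroid of triangle MFE ⇒ D = (-4/3, -61/15)
through E parallel to GD: direction (-1/3, -16/15); meets FM at Y = (0, -2/5)
Y = F + t·(M−F) with t = 7/5

t = 7/5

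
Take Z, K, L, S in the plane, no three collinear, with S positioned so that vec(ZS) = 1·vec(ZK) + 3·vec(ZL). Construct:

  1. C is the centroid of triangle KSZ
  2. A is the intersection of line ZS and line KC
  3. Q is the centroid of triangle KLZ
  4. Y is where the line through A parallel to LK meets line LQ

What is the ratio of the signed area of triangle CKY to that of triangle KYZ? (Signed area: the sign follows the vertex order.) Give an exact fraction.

Assign Z = (0, 0), K = (1, 0), L = (0, 1), S = (1, 3) — the answer is frame-independent, so this choice is without loss of generality.
1. C is the centroid of triangle KSZ ⇒ C = (2/3, 1)
2. A is the intersection of line ZS and line KC ⇒ A = (1/2, 3/2)
3. Q is the centroid of triangle KLZ ⇒ Q = (1/3, 1/3)
4. Y is where the line through A parallel to LK meets line LQ ⇒ Y = (-1, 3)
2·[CKY] = -1, 2·[KYZ] = 3
[CKY]:[KYZ] = -1:3 = -1/3

[CKY]:[KYZ] = -1/3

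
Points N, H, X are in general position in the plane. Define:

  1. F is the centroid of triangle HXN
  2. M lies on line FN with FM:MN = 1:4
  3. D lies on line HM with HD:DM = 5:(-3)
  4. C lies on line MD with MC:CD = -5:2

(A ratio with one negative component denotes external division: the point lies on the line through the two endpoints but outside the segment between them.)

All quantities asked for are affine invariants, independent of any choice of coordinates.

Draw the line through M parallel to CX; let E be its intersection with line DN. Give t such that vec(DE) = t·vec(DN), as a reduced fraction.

Assign N = (0, 0), H = (1, 0), X = (0, 1) — the answer is frame-independent, so this choice is without loss of generality.
1. F is the centroid of triangle HXN ⇒ F = (1/3, 1/3)
2. M lies on line FN with FM:MN = 1:4 ⇒ M = (4/15, 4/15)
3. D lies on line HM with HD:DM = 5:(-3) ⇒ D = (-5/6, 2/3)
4. C lies on line MD with MC:CD = -5:2 ⇒ C = (-47/30, 14/15)
through M parallel to CX: direction (47/30, 1/15); meets DN at E = (-10/33, 8/33)
E = D + t·(N−D) with t = 7/11

t = 7/11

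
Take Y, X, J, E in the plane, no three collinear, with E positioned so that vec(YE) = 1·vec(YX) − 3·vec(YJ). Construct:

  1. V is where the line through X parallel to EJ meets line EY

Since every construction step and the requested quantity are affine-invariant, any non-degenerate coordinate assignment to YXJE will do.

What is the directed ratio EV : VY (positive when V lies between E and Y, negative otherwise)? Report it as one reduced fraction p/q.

EV:VY = -3/4

Work in coordinates with Y = (0, 0), X = (1, 0), J = (0, 1), E = (1, -3).
1. V is where the line through X parallel to EJ meets line EY ⇒ V = (4, -12)
V = E + t·(Y−E) with t = -3, so EV:VY = t:(1−t) = -3:4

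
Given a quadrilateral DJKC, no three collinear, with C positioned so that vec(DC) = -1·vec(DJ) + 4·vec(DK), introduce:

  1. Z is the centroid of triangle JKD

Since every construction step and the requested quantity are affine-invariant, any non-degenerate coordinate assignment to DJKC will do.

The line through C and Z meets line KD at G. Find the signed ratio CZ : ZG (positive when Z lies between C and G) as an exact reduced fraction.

CZ:ZG = -4

Work in coordinates with D = (0, 0), J = (1, 0), K = (0, 1), C = (-1, 4).
1. Z is the centroid of triangle JKD ⇒ Z = (1/3, 1/3)
line CZ meets KD at G = (0, 5/4)
Z = C + t·(G−C) with t = 4/3, so CZ:ZG = 4/3:-1/3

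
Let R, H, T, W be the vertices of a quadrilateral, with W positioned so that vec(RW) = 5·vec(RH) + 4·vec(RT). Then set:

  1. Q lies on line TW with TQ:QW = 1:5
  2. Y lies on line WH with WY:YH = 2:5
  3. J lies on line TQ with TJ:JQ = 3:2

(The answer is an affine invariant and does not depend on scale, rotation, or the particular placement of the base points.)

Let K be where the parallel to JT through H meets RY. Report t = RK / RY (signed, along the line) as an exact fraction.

t = -21/19

Work in coordinates with R = (0, 0), H = (1, 0), T = (0, 1), W = (5, 4).
1. Q lies on line TW with TQ:QW = 1:5 ⇒ Q = (5/6, 3/2)
2. Y lies on line WH with WY:YH = 2:5 ⇒ Y = (27/7, 20/7)
3. J lies on line TQ with TJ:JQ = 3:2 ⇒ J = (1/2, 13/10)
through H parallel to JT: direction (-1/2, -3/10); meets RY at K = (-81/19, -60/19)
K = R + t·(Y−R) with t = -21/19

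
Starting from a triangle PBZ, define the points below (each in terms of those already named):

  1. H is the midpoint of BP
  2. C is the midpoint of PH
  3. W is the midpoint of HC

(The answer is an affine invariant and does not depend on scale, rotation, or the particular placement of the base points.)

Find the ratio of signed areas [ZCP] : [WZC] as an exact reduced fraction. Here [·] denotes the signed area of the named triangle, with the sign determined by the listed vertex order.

Work in coordinates with P = (0, 0), B = (1, 0), Z = (0, 1).
1. H is the midpoint of BP ⇒ H = (1/2, 0)
2. C is the midpoint of PH ⇒ C = (1/4, 0)
3. W is the midpoint of HC ⇒ W = (3/8, 0)
2·[ZCP] = -1/4, 2·[WZC] = 1/8
[ZCP]:[WZC] = -1/4:1/8 = -2

[ZCP]:[WZC] = -2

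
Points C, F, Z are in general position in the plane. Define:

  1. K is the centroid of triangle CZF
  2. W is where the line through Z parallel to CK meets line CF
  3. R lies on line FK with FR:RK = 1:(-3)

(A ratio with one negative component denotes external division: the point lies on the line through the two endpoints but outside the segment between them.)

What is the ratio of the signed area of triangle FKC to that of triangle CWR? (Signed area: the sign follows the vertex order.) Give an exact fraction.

[FKC]:[CWR] = 2

Set C = (0, 0), F = (1, 0), Z = (0, 1); any affine frame gives the same invariant.
1. K is the centroid of triangle CZF ⇒ K = (1/3, 1/3)
2. W is where the line through Z parallel to CK meets line CF ⇒ W = (-1, 0)
3. R lies on line FK with FR:RK = 1:(-3) ⇒ R = (4/3, -1/6)
2·[FKC] = 1/3, 2·[CWR] = 1/6
[FKC]:[CWR] = 1/3:1/6 = 2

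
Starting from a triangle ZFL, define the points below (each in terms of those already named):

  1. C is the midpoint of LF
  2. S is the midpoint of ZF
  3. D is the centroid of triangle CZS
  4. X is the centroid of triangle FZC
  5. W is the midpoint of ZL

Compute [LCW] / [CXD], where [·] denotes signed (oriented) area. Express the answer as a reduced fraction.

Work in coordinates with Z = (0, 0), F = (1, 0), L = (0, 1).
1. C is the midpoint of LF ⇒ C = (1/2, 1/2)
2. S is the midpoint of ZF ⇒ S = (1/2, 0)
3. D is the centroid of triangle CZS ⇒ D = (1/3, 1/6)
4. X is the centroid of triangle FZC ⇒ X = (1/2, 1/6)
5. W is the midpoint of ZL ⇒ W = (0, 1/2)
2·[LCW] = -1/4, 2·[CXD] = -1/18
[LCW]:[CXD] = -1/4:-1/18 = 9/2

[LCW]:[CXD] = 9/2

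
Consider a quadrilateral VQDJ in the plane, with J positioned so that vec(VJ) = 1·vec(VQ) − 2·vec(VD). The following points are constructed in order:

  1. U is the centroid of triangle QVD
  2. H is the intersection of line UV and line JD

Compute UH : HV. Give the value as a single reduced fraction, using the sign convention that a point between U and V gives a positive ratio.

Work in coordinates with V = (0, 0), Q = (1, 0), D = (0, 1), J = (1, -2).
1. U is the centroid of triangle QVD ⇒ U = (1/3, 1/3)
2. H is the intersection of line UV and line JD ⇒ H = (1/4, 1/4)
H = U + t·(V−U) with t = 1/4, so UH:HV = t:(1−t) = 1/4:3/4

UH:HV = 1/3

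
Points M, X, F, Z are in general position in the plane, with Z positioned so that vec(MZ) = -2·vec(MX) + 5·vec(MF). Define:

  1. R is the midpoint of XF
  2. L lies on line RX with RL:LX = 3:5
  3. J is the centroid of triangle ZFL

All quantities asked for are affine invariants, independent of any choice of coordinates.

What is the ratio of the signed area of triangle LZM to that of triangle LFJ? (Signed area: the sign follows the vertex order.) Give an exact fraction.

[LZM]:[LFJ] = -195/22

Assign M = (0, 0), X = (1, 0), F = (0, 1), Z = (-2, 5) — the answer is frame-independent, so this choice is without loss of generality.
1. R is the midpoint of XF ⇒ R = (1/2, 1/2)
2. L lies on line RX with RL:LX = 3:5 ⇒ L = (11/16, 5/16)
3. J is the centroid of triangle ZFL ⇒ J = (-7/16, 101/48)
2·[LZM] = 65/16, 2·[LFJ] = -11/24
[LZM]:[LFJ] = 65/16:-11/24 = -195/22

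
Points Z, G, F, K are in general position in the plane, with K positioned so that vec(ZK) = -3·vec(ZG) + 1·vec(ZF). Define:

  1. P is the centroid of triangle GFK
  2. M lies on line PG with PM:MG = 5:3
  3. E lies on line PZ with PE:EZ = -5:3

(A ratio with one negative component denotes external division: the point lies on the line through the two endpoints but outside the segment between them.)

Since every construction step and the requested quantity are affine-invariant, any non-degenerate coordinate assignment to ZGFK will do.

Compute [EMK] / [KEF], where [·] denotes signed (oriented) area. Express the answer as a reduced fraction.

[EMK]:[KEF] = 5/8

Choose coordinates Z = (0, 0), G = (1, 0), F = (0, 1), K = (-3, 1).
1. P is the centroid of triangle GFK ⇒ P = (-2/3, 2/3)
2. M lies on line PG with PM:MG = 5:3 ⇒ M = (3/8, 1/4)
3. E lies on line PZ with PE:EZ = -5:3 ⇒ E = (1, -1)
2·[EMK] = 15/4, 2·[KEF] = 6
[EMK]:[KEF] = 15/4:6 = 5/8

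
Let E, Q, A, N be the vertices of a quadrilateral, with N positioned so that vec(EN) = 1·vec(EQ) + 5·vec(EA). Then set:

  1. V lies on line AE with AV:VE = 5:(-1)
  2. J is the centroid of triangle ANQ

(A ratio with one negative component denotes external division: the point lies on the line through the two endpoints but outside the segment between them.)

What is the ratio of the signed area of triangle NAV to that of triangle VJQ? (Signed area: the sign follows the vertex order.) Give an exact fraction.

[NAV]:[VJQ] = -3/5

Set E = (0, 0), Q = (1, 0), A = (0, 1), N = (1, 5); any affine frame gives the same invariant.
1. V lies on line AE with AV:VE = 5:(-1) ⇒ V = (0, -1/4)
2. J is the centroid of triangle ANQ ⇒ J = (2/3, 2)
2·[NAV] = 5/4, 2·[VJQ] = -25/12
[NAV]:[VJQ] = 5/4:-25/12 = -3/5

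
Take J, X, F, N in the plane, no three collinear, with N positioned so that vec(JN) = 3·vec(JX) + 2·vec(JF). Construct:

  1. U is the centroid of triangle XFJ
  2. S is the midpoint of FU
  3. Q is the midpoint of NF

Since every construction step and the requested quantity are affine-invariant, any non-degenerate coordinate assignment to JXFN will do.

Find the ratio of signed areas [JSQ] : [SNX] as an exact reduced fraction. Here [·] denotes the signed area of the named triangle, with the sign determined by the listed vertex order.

Choose coordinates J = (0, 0), X = (1, 0), F = (0, 1), N = (3, 2).
1. U is the centroid of triangle XFJ ⇒ U = (1/3, 1/3)
2. S is the midpoint of FU ⇒ S = (1/6, 2/3)
3. Q is the midpoint of NF ⇒ Q = (3/2, 3/2)
2·[JSQ] = -3/4, 2·[SNX] = -3
[JSQ]:[SNX] = -3/4:-3 = 1/4

[JSQ]:[SNX] = 1/4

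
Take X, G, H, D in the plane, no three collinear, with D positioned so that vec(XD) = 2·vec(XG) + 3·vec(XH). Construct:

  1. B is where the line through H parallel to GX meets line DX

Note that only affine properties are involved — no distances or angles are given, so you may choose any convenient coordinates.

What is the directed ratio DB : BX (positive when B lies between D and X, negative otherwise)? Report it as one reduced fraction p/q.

Assign X = (0, 0), G = (1, 0), H = (0, 1), D = (2, 3) — the answer is frame-independent, so this choice is without loss of generality.
1. B is where the line through H parallel to GX meets line DX ⇒ B = (2/3, 1)
B = D + t·(X−D) with t = 2/3, so DB:BX = t:(1−t) = 2/3:1/3

DB:BX = 2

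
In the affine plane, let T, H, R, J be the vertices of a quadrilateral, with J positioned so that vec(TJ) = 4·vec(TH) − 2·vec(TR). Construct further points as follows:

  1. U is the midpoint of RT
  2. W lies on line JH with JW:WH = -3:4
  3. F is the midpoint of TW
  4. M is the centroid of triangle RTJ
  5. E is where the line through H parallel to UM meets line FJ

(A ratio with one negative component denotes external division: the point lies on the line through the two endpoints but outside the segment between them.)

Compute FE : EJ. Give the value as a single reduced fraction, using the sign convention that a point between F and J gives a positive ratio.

Set T = (0, 0), H = (1, 0), R = (0, 1), J = (4, -2); any affine frame gives the same invariant.
1. U is the midpoint of RT ⇒ U = (0, 1/2)
2. W lies on line JH with JW:WH = -3:4 ⇒ W = (13, -8)
3. F is the midpoint of TW ⇒ F = (13/2, -4)
4. M is the centroid of triangle RTJ ⇒ M = (4/3, -1/3)
5. E is where the line through H parallel to UM meets line FJ ⇒ E = (23/7, -10/7)
E = F + t·(J−F) with t = 9/7, so FE:EJ = t:(1−t) = 9/7:-2/7

FE:EJ = -9/2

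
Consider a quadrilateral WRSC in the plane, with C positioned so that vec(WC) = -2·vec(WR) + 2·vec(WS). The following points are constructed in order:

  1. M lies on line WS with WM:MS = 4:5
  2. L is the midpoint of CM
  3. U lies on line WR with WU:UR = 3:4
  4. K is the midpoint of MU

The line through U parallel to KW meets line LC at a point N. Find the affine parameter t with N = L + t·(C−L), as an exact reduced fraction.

Set W = (0, 0), R = (1, 0), S = (0, 1), C = (-2, 2); any affine frame gives the same invariant.
1. M lies on line WS with WM:MS = 4:5 ⇒ M = (0, 4/9)
2. L is the midpoint of CM ⇒ L = (-1, 11/9)
3. U lies on line WR with WU:UR = 3:4 ⇒ U = (3/7, 0)
4. K is the midpoint of MU ⇒ K = (3/14, 2/9)
through U parallel to KW: direction (-3/14, -2/9); meets LC at N = (24/49, 4/63)
N = L + t·(C−L) with t = -73/49

t = -73/49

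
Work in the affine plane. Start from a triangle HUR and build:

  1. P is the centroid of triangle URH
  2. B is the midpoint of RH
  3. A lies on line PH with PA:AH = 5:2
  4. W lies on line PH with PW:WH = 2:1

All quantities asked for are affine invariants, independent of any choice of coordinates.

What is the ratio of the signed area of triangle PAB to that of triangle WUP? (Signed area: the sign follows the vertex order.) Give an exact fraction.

[PAB]:[WUP] = -15/28

Assign H = (0, 0), U = (1, 0), R = (0, 1) — the answer is frame-independent, so this choice is without loss of generality.
1. P is the centroid of triangle URH ⇒ P = (1/3, 1/3)
2. B is the midpoint of RH ⇒ B = (0, 1/2)
3. A lies on line PH with PA:AH = 5:2 ⇒ A = (2/21, 2/21)
4. W lies on line PH with PW:WH = 2:1 ⇒ W = (1/9, 1/9)
2·[PAB] = -5/42, 2·[WUP] = 2/9
[PAB]:[WUP] = -5/42:2/9 = -15/28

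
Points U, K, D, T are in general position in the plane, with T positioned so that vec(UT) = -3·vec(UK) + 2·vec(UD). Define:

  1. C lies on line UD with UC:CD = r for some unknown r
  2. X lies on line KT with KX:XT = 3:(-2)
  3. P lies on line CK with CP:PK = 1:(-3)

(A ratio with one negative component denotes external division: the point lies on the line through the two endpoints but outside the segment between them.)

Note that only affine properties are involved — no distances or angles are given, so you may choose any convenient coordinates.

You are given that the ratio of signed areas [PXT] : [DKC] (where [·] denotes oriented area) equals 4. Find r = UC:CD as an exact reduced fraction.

Set U = (0, 0), K = (1, 0), D = (0, 1), T = (-3, 2); any affine frame gives the same invariant.
1. With UC:CD = r, write λ = r/(r+1) so C = U + λ·(D−U); C is affine-linear in λ
2. X lies on line KT with KX:XT = 3:(-2) ⇒ X = (-11, 6)
3. P lies on line CK with CP:PK = 1:(-3) ⇒ P is an affine combination of earlier points and hence also affine-linear in λ
Every point depending on C is an affine combination of C and λ-independent points, so each such coordinate is linear in λ; the λ² term in each signed area is a multiple of (D−U)×(D−U) = 0, so 2·[PXT] and 2·[DKC] are each linear in λ. Evaluating at λ=0 and λ=1:
  2·[PXT] = 12·λ − 6,   2·[DKC] = λ − 1
So [PXT]:[DKC] = (12·λ − 6) / (λ − 1). Setting this equal to 4:
  12·λ − 6 = 4·(λ − 1)  ⇒  λ = 1/4
Then r = λ/(1−λ) = (1/4)/(3/4) = 1/3. Check: with r = 1/3, C = (0, 1/4) and [PXT]:[DKC] = 4 as required.

r = 1/3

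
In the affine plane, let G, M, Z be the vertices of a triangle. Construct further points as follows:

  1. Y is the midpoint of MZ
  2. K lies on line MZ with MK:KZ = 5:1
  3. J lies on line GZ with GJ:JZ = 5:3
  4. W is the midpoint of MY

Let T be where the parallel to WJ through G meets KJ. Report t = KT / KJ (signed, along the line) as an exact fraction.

Choose coordinates G = (0, 0), M = (1, 0), Z = (0, 1).
1. Y is the midpoint of MZ ⇒ Y = (1/2, 1/2)
2. K lies on line MZ with MK:KZ = 5:1 ⇒ K = (1/6, 5/6)
3. J lies on line GZ with GJ:JZ = 5:3 ⇒ J = (0, 5/8)
4. W is the midpoint of MY ⇒ W = (3/4, 1/4)
through G parallel to WJ: direction (-3/4, 3/8); meets KJ at T = (-5/14, 5/28)
T = K + t·(J−K) with t = 22/7

t = 22/7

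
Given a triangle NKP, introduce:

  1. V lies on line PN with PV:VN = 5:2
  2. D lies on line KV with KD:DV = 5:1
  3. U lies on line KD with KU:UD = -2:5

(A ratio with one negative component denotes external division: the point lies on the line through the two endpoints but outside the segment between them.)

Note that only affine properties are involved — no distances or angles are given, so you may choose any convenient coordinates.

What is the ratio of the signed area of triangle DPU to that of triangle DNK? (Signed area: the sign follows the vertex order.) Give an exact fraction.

[DPU]:[DNK] = -25/6

Work in coordinates with N = (0, 0), K = (1, 0), P = (0, 1).
1. V lies on line PN with PV:VN = 5:2 ⇒ V = (0, 2/7)
2. D lies on line KV with KD:DV = 5:1 ⇒ D = (1/6, 5/21)
3. U lies on line KD with KU:UD = -2:5 ⇒ U = (14/9, -10/63)
2·[DPU] = -125/126, 2·[DNK] = 5/21
[DPU]:[DNK] = -125/126:5/21 = -25/6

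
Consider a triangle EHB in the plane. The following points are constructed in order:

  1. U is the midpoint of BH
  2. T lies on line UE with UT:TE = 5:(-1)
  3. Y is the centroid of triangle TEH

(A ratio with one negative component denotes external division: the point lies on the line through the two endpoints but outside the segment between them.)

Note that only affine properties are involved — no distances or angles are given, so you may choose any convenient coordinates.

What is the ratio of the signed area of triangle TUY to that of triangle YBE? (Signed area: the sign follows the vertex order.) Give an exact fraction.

[TUY]:[YBE] = -5/7

Choose coordinates E = (0, 0), H = (1, 0), B = (0, 1).
1. U is the midpoint of BH ⇒ U = (1/2, 1/2)
2. T lies on line UE with UT:TE = 5:(-1) ⇒ T = (-1/8, -1/8)
3. Y is the centroid of triangle TEH ⇒ Y = (7/24, -1/24)
2·[TUY] = -5/24, 2·[YBE] = 7/24
[TUY]:[YBE] = -5/24:7/24 = -5/7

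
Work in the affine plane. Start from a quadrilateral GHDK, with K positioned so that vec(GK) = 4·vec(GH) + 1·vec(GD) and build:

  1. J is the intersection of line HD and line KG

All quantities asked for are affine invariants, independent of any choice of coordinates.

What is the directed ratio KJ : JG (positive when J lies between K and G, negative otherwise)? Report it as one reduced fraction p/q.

KJ:JG = 4

Choose coordinates G = (0, 0), H = (1, 0), D = (0, 1), K = (4, 1).
1. J is the intersection of line HD and line KG ⇒ J = (4/5, 1/5)
J = K + t·(G−K) with t = 4/5, so KJ:JG = t:(1−t) = 4/5:1/5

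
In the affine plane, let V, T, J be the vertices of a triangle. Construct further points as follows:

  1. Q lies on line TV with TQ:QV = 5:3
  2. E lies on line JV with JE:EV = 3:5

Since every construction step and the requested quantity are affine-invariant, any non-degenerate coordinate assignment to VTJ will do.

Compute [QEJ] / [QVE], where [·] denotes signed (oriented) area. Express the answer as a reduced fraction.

Assign V = (0, 0), T = (1, 0), J = (0, 1) — the answer is frame-independent, so this choice is without loss of generality.
1. Q lies on line TV with TQ:QV = 5:3 ⇒ Q = (3/8, 0)
2. E lies on line JV with JE:EV = 3:5 ⇒ E = (0, 5/8)
2·[QEJ] = -9/64, 2·[QVE] = -15/64
[QEJ]:[QVE] = -9/64:-15/64 = 3/5

[QEJ]:[QVE] = 3/5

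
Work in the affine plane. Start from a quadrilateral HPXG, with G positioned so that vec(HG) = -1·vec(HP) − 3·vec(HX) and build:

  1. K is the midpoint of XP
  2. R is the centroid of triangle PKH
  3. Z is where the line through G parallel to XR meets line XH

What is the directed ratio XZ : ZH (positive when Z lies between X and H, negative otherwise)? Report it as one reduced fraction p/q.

Work in coordinates with H = (0, 0), P = (1, 0), X = (0, 1), G = (-1, -3).
1. K is the midpoint of XP ⇒ K = (1/2, 1/2)
2. R is the centroid of triangle PKH ⇒ R = (1/2, 1/6)
3. Z is where the line through G parallel to XR meets line XH ⇒ Z = (0, -14/3)
Z = X + t·(H−X) with t = 17/3, so XZ:ZH = t:(1−t) = 17/3:-14/3

XZ:ZH = -17/14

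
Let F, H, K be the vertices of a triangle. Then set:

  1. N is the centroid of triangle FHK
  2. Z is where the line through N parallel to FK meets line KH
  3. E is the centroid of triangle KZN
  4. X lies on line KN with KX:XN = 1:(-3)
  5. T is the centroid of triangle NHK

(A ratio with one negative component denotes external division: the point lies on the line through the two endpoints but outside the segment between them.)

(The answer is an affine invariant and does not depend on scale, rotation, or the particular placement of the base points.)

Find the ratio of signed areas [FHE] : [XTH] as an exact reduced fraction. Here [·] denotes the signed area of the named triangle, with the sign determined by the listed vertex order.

Assign F = (0, 0), H = (1, 0), K = (0, 1) — the answer is frame-independent, so this choice is without loss of generality.
1. N is the centroid of triangle FHK ⇒ N = (1/3, 1/3)
2. Z is where the line through N parallel to FK meets line KH ⇒ Z = (1/3, 2/3)
3. E is the centroid of triangle KZN ⇒ E = (2/9, 2/3)
4. X lies on line KN with KX:XN = 1:(-3) ⇒ X = (-1/6, 4/3)
5. T is the centroid of triangle NHK ⇒ T = (4/9, 4/9)
2·[FHE] = 2/3, 2·[XTH] = 2/9
[FHE]:[XTH] = 2/3:2/9 = 3

[FHE]:[XTH] = 3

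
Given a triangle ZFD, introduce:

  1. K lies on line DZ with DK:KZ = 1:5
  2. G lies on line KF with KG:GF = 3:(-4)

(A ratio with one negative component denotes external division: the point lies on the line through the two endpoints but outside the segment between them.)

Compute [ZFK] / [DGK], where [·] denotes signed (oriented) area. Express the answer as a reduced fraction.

Assign Z = (0, 0), F = (1, 0), D = (0, 1) — the answer is frame-independent, so this choice is without loss of generality.
1. K lies on line DZ with DK:KZ = 1:5 ⇒ K = (0, 5/6)
2. G lies on line KF with KG:GF = 3:(-4) ⇒ G = (-3, 10/3)
2·[ZFK] = 5/6, 2·[DGK] = 1/2
[ZFK]:[DGK] = 5/6:1/2 = 5/3

[ZFK]:[DGK] = 5/3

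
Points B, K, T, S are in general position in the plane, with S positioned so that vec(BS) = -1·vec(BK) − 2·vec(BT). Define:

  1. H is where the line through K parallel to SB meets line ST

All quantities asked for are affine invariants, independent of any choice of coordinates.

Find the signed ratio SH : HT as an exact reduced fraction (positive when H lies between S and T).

SH:HT = -2/3

Assign B = (0, 0), K = (1, 0), T = (0, 1), S = (-1, -2) — the answer is frame-independent, so this choice is without loss of generality.
1. H is where the line through K parallel to SB meets line ST ⇒ H = (-3, -8)
H = S + t·(T−S) with t = -2, so SH:HT = t:(1−t) = -2:3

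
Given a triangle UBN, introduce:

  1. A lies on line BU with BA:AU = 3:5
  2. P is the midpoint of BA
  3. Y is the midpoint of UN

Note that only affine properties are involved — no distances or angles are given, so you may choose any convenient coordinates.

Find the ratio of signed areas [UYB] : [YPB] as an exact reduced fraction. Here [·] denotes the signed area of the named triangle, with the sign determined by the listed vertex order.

[UYB]:[YPB] = -16/3

Choose coordinates U = (0, 0), B = (1, 0), N = (0, 1).
1. A lies on line BU with BA:AU = 3:5 ⇒ A = (5/8, 0)
2. P is the midpoint of BA ⇒ P = (13/16, 0)
3. Y is the midpoint of UN ⇒ Y = (0, 1/2)
2·[UYB] = -1/2, 2·[YPB] = 3/32
[UYB]:[YPB] = -1/2:3/32 = -16/3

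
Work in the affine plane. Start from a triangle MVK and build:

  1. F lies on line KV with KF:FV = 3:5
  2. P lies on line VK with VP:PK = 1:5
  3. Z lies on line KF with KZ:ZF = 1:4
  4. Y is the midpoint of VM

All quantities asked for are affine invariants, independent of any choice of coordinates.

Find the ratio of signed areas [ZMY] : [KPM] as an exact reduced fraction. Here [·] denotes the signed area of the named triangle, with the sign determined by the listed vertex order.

Work in coordinates with M = (0, 0), V = (1, 0), K = (0, 1).
1. F lies on line KV with KF:FV = 3:5 ⇒ F = (3/8, 5/8)
2. P lies on line VK with VP:PK = 1:5 ⇒ P = (5/6, 1/6)
3. Z lies on line KF with KZ:ZF = 1:4 ⇒ Z = (3/40, 37/40)
4. Y is the midpoint of VM ⇒ Y = (1/2, 0)
2·[ZMY] = 37/80, 2·[KPM] = -5/6
[ZMY]:[KPM] = 37/80:-5/6 = -111/200

[ZMY]:[KPM] = -111/200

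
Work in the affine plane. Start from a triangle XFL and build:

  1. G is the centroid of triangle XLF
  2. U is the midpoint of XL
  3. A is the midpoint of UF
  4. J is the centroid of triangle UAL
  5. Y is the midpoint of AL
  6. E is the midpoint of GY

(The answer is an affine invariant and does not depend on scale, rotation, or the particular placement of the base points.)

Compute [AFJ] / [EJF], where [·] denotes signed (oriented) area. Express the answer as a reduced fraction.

Set X = (0, 0), F = (1, 0), L = (0, 1); any affine frame gives the same invariant.
1. G is the centroid of triangle XLF ⇒ G = (1/3, 1/3)
2. U is the midpoint of XL ⇒ U = (0, 1/2)
3. A is the midpoint of UF ⇒ A = (1/2, 1/4)
4. J is the centroid of triangle UAL ⇒ J = (1/6, 7/12)
5. Y is the midpoint of AL ⇒ Y = (1/4, 5/8)
6. E is the midpoint of GY ⇒ E = (7/24, 23/48)
2·[AFJ] = 1/12, 2·[EJF] = -1/72
[AFJ]:[EJF] = 1/12:-1/72 = -6

[AFJ]:[EJF] = -6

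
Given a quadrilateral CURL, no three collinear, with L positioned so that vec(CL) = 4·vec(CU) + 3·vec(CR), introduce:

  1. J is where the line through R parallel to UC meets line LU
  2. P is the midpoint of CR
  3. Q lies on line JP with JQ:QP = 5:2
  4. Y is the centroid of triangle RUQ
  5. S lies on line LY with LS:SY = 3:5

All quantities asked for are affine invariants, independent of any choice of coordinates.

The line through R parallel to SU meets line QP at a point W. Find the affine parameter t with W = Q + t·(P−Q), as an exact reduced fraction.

t = 201/106

Assign C = (0, 0), U = (1, 0), R = (0, 1), L = (4, 3) — the answer is frame-independent, so this choice is without loss of generality.
1. J is where the line through R parallel to UC meets line LU ⇒ J = (2, 1)
2. P is the midpoint of CR ⇒ P = (0, 1/2)
3. Q lies on line JP with JQ:QP = 5:2 ⇒ Q = (4/7, 9/14)
4. Y is the centroid of triangle RUQ ⇒ Y = (11/21, 23/42)
5. S lies on line LY with LS:SY = 3:5 ⇒ S = (151/56, 233/112)
through R parallel to SU: direction (-95/56, -233/112); meets QP at W = (-190/371, 138/371)
W = Q + t·(P−Q) with t = 201/106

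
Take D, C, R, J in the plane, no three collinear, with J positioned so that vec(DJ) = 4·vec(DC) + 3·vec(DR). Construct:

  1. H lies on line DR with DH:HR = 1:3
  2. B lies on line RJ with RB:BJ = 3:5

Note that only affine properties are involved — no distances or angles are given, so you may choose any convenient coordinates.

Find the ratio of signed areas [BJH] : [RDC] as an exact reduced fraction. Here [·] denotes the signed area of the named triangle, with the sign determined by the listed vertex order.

[BJH]:[RDC] = -15/8

Set D = (0, 0), C = (1, 0), R = (0, 1), J = (4, 3); any affine frame gives the same invariant.
1. H lies on line DR with DH:HR = 1:3 ⇒ H = (0, 1/4)
2. B lies on line RJ with RB:BJ = 3:5 ⇒ B = (3/2, 7/4)
2·[BJH] = -15/8, 2·[RDC] = 1
[BJH]:[RDC] = -15/8:1 = -15/8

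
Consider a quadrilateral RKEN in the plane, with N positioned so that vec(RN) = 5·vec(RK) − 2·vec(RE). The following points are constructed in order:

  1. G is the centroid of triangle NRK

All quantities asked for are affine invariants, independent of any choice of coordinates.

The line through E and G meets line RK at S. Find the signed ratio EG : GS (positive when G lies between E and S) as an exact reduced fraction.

EG:GS = -5/2

Set R = (0, 0), K = (1, 0), E = (0, 1), N = (5, -2); any affine frame gives the same invariant.
1. G is the centroid of triangle NRK ⇒ G = (2, -2/3)
line EG meets RK at S = (6/5, 0)
G = E + t·(S−E) with t = 5/3, so EG:GS = 5/3:-2/3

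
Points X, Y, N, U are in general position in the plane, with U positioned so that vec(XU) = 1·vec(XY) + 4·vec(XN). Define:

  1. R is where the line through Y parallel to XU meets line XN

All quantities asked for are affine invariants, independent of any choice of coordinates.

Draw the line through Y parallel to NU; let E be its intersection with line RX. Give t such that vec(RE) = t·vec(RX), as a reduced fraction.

Set X = (0, 0), Y = (1, 0), N = (0, 1), U = (1, 4); any affine frame gives the same invariant.
1. R is where the line through Y parallel to XU meets line XN ⇒ R = (0, -4)
through Y parallel to NU: direction (1, 3); meets RX at E = (0, -3)
E = R + t·(X−R) with t = 1/4

t = 1/4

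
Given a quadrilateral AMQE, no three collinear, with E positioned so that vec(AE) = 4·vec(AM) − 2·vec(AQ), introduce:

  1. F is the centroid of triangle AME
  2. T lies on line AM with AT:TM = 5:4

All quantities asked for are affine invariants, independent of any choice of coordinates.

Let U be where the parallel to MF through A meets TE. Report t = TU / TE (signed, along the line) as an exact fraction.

Set A = (0, 0), M = (1, 0), Q = (0, 1), E = (4, -2); any affine frame gives the same invariant.
1. F is the centroid of triangle AME ⇒ F = (5/3, -2/3)
2. T lies on line AM with AT:TM = 5:4 ⇒ T = (5/9, 0)
through A parallel to MF: direction (2/3, -2/3); meets TE at U = (-10/13, 10/13)
U = T + t·(E−T) with t = -5/13

t = -5/13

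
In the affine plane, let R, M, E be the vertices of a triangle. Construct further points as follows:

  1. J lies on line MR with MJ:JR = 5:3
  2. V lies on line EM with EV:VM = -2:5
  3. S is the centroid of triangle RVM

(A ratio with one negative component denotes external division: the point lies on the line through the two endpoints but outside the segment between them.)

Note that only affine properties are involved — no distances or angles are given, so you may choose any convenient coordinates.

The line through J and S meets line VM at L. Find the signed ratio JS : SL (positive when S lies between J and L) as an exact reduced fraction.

Choose coordinates R = (0, 0), M = (1, 0), E = (0, 1).
1. J lies on line MR with MJ:JR = 5:3 ⇒ J = (3/8, 0)
2. V lies on line EM with EV:VM = -2:5 ⇒ V = (-2/3, 5/3)
3. S is the centroid of triangle RVM ⇒ S = (1/9, 5/9)
line JS meets VM at L = (-4/21, 25/21)
S = J + t·(L−J) with t = 7/15, so JS:SL = 7/15:8/15

JS:SL = 7/8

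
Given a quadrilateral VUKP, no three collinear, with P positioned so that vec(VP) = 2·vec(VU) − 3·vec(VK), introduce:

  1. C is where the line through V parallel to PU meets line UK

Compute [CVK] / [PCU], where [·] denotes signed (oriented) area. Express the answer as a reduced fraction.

Set V = (0, 0), U = (1, 0), K = (0, 1), P = (2, -3); any affine frame gives the same invariant.
1. C is where the line through V parallel to PU meets line UK ⇒ C = (-1/2, 3/2)
2·[CVK] = 1/2, 2·[PCU] = -3
[CVK]:[PCU] = 1/2:-3 = -1/6

[CVK]:[PCU] = -1/6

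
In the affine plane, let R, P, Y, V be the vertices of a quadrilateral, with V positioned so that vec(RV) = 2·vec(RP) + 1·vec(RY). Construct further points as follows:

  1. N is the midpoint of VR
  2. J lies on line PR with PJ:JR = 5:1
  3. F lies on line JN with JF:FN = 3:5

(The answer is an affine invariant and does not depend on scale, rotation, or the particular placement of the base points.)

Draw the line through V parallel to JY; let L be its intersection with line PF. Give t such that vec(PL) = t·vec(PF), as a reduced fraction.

Work in coordinates with R = (0, 0), P = (1, 0), Y = (0, 1), V = (2, 1).
1. N is the midpoint of VR ⇒ N = (1, 1/2)
2. J lies on line PR with PJ:JR = 5:1 ⇒ J = (1/6, 0)
3. F lies on line JN with JF:FN = 3:5 ⇒ F = (23/48, 3/16)
through V parallel to JY: direction (-1/6, 1); meets PF at L = (316/141, -21/47)
L = P + t·(F−P) with t = -112/47

t = -112/47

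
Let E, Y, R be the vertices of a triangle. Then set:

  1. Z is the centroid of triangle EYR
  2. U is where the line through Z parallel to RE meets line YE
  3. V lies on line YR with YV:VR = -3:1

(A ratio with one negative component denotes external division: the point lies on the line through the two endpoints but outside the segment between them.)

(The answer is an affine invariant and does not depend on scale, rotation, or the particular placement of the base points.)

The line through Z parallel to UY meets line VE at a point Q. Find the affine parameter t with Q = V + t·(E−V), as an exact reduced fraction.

Assign E = (0, 0), Y = (1, 0), R = (0, 1) — the answer is frame-independent, so this choice is without loss of generality.
1. Z is the centroid of triangle EYR ⇒ Z = (1/3, 1/3)
2. U is where the line through Z parallel to RE meets line YE ⇒ U = (1/3, 0)
3. V lies on line YR with YV:VR = -3:1 ⇒ V = (-1/2, 3/2)
through Z parallel to UY: direction (2/3, 0); meets VE at Q = (-1/9, 1/3)
Q = V + t·(E−V) with t = 7/9

t = 7/9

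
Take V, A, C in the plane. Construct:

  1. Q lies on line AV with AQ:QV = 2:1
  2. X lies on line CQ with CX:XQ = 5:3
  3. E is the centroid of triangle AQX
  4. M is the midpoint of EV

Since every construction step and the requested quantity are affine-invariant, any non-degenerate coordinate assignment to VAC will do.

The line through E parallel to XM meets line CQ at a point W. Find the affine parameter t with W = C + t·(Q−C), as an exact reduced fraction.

Work in coordinates with V = (0, 0), A = (1, 0), C = (0, 1).
1. Q lies on line AV with AQ:QV = 2:1 ⇒ Q = (1/3, 0)
2. X lies on line CQ with CX:XQ = 5:3 ⇒ X = (5/24, 3/8)
3. E is the centroid of triangle AQX ⇒ E = (37/72, 1/8)
4. M is the midpoint of EV ⇒ M = (37/144, 1/16)
through E parallel to XM: direction (7/144, -5/16); meets CQ at W = (17/24, -9/8)
W = C + t·(Q−C) with t = 17/8

t = 17/8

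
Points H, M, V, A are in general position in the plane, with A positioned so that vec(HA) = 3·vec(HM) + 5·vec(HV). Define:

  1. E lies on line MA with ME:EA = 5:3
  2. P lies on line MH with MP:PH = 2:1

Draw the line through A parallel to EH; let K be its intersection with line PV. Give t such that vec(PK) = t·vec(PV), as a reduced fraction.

Choose coordinates H = (0, 0), M = (1, 0), V = (0, 1), A = (3, 5).
1. E lies on line MA with ME:EA = 5:3 ⇒ E = (9/4, 25/8)
2. P lies on line MH with MP:PH = 2:1 ⇒ P = (1/3, 0)
through A parallel to EH: direction (-9/4, -25/8); meets PV at K = (3/79, 70/79)
K = P + t·(V−P) with t = 70/79

t = 70/79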